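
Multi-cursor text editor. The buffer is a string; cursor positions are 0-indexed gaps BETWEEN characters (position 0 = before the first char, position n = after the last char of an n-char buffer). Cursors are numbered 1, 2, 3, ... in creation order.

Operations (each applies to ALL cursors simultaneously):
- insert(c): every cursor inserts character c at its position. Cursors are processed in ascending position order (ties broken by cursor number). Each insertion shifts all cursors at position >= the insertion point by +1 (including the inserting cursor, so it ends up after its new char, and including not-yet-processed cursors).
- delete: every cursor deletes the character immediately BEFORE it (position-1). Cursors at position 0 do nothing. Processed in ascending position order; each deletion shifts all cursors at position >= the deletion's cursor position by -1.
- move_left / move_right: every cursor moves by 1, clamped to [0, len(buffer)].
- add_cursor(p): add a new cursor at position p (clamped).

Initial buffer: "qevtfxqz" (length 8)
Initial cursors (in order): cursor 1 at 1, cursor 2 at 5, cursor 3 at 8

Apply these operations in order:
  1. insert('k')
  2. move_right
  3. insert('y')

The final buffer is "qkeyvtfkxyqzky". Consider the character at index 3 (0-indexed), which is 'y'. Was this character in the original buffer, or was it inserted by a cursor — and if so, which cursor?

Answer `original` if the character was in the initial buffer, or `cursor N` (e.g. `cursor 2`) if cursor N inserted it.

Answer: cursor 1

Derivation:
After op 1 (insert('k')): buffer="qkevtfkxqzk" (len 11), cursors c1@2 c2@7 c3@11, authorship .1....2...3
After op 2 (move_right): buffer="qkevtfkxqzk" (len 11), cursors c1@3 c2@8 c3@11, authorship .1....2...3
After op 3 (insert('y')): buffer="qkeyvtfkxyqzky" (len 14), cursors c1@4 c2@10 c3@14, authorship .1.1...2.2..33
Authorship (.=original, N=cursor N): . 1 . 1 . . . 2 . 2 . . 3 3
Index 3: author = 1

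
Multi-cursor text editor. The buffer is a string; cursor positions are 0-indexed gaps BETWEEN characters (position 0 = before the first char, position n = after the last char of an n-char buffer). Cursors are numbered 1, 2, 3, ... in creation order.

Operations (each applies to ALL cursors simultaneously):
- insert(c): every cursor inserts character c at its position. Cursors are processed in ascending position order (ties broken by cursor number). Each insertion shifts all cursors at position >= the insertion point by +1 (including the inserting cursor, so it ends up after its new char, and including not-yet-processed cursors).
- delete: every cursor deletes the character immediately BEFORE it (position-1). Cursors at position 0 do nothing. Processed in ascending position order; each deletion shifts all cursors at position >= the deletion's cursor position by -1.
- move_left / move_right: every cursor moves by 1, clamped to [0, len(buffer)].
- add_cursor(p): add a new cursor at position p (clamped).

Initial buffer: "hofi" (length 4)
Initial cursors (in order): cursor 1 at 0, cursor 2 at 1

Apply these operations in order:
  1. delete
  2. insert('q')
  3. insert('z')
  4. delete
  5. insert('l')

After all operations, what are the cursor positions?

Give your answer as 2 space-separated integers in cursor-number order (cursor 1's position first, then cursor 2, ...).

After op 1 (delete): buffer="ofi" (len 3), cursors c1@0 c2@0, authorship ...
After op 2 (insert('q')): buffer="qqofi" (len 5), cursors c1@2 c2@2, authorship 12...
After op 3 (insert('z')): buffer="qqzzofi" (len 7), cursors c1@4 c2@4, authorship 1212...
After op 4 (delete): buffer="qqofi" (len 5), cursors c1@2 c2@2, authorship 12...
After op 5 (insert('l')): buffer="qqllofi" (len 7), cursors c1@4 c2@4, authorship 1212...

Answer: 4 4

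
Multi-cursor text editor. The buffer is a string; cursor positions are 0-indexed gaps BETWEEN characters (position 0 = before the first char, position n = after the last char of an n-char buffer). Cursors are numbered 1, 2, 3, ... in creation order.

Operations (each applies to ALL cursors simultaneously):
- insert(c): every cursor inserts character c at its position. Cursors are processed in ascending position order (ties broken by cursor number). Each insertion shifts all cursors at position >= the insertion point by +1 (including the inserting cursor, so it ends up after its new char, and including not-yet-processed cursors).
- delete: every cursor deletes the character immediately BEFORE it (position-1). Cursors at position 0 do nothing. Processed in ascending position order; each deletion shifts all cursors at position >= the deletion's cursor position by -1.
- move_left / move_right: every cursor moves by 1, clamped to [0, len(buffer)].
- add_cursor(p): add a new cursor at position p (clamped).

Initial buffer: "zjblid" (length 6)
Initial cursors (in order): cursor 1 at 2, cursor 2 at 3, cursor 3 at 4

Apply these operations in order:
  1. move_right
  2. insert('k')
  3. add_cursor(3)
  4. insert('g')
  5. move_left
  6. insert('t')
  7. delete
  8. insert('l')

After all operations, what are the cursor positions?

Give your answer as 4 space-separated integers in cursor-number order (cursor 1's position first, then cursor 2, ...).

After op 1 (move_right): buffer="zjblid" (len 6), cursors c1@3 c2@4 c3@5, authorship ......
After op 2 (insert('k')): buffer="zjbklkikd" (len 9), cursors c1@4 c2@6 c3@8, authorship ...1.2.3.
After op 3 (add_cursor(3)): buffer="zjbklkikd" (len 9), cursors c4@3 c1@4 c2@6 c3@8, authorship ...1.2.3.
After op 4 (insert('g')): buffer="zjbgkglkgikgd" (len 13), cursors c4@4 c1@6 c2@9 c3@12, authorship ...411.22.33.
After op 5 (move_left): buffer="zjbgkglkgikgd" (len 13), cursors c4@3 c1@5 c2@8 c3@11, authorship ...411.22.33.
After op 6 (insert('t')): buffer="zjbtgktglktgiktgd" (len 17), cursors c4@4 c1@7 c2@11 c3@15, authorship ...44111.222.333.
After op 7 (delete): buffer="zjbgkglkgikgd" (len 13), cursors c4@3 c1@5 c2@8 c3@11, authorship ...411.22.33.
After op 8 (insert('l')): buffer="zjblgklglklgiklgd" (len 17), cursors c4@4 c1@7 c2@11 c3@15, authorship ...44111.222.333.

Answer: 7 11 15 4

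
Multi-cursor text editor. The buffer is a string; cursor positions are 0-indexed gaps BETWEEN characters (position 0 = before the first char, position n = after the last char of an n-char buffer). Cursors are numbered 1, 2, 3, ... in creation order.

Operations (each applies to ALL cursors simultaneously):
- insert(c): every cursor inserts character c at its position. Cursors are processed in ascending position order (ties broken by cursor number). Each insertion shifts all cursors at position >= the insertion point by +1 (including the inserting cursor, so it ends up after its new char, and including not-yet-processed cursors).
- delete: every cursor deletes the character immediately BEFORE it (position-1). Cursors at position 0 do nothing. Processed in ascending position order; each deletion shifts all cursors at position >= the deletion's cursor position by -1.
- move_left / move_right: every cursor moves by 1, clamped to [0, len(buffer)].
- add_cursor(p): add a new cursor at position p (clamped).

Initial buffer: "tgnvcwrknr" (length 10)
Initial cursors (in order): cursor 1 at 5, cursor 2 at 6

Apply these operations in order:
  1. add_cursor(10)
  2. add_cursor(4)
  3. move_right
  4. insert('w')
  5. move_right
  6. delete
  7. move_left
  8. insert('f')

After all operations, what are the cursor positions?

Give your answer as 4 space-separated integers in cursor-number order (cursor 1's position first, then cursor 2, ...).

Answer: 8 10 13 6

Derivation:
After op 1 (add_cursor(10)): buffer="tgnvcwrknr" (len 10), cursors c1@5 c2@6 c3@10, authorship ..........
After op 2 (add_cursor(4)): buffer="tgnvcwrknr" (len 10), cursors c4@4 c1@5 c2@6 c3@10, authorship ..........
After op 3 (move_right): buffer="tgnvcwrknr" (len 10), cursors c4@5 c1@6 c2@7 c3@10, authorship ..........
After op 4 (insert('w')): buffer="tgnvcwwwrwknrw" (len 14), cursors c4@6 c1@8 c2@10 c3@14, authorship .....4.1.2...3
After op 5 (move_right): buffer="tgnvcwwwrwknrw" (len 14), cursors c4@7 c1@9 c2@11 c3@14, authorship .....4.1.2...3
After op 6 (delete): buffer="tgnvcwwwnr" (len 10), cursors c4@6 c1@7 c2@8 c3@10, authorship .....412..
After op 7 (move_left): buffer="tgnvcwwwnr" (len 10), cursors c4@5 c1@6 c2@7 c3@9, authorship .....412..
After op 8 (insert('f')): buffer="tgnvcfwfwfwnfr" (len 14), cursors c4@6 c1@8 c2@10 c3@13, authorship .....441122.3.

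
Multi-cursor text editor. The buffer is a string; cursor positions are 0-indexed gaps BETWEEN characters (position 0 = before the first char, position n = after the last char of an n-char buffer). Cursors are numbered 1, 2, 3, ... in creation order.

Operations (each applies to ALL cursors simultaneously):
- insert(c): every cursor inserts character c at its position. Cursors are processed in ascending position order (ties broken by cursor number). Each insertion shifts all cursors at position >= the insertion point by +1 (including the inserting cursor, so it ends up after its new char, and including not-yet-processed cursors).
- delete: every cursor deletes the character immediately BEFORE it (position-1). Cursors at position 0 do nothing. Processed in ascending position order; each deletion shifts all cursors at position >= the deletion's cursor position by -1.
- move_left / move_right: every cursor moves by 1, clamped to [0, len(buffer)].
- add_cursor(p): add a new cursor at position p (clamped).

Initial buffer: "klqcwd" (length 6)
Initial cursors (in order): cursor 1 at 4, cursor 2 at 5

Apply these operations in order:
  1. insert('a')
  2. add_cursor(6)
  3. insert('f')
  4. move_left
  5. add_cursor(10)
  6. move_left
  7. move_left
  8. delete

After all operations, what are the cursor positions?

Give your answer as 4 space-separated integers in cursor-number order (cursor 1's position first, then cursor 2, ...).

After op 1 (insert('a')): buffer="klqcawad" (len 8), cursors c1@5 c2@7, authorship ....1.2.
After op 2 (add_cursor(6)): buffer="klqcawad" (len 8), cursors c1@5 c3@6 c2@7, authorship ....1.2.
After op 3 (insert('f')): buffer="klqcafwfafd" (len 11), cursors c1@6 c3@8 c2@10, authorship ....11.322.
After op 4 (move_left): buffer="klqcafwfafd" (len 11), cursors c1@5 c3@7 c2@9, authorship ....11.322.
After op 5 (add_cursor(10)): buffer="klqcafwfafd" (len 11), cursors c1@5 c3@7 c2@9 c4@10, authorship ....11.322.
After op 6 (move_left): buffer="klqcafwfafd" (len 11), cursors c1@4 c3@6 c2@8 c4@9, authorship ....11.322.
After op 7 (move_left): buffer="klqcafwfafd" (len 11), cursors c1@3 c3@5 c2@7 c4@8, authorship ....11.322.
After op 8 (delete): buffer="klcfafd" (len 7), cursors c1@2 c3@3 c2@4 c4@4, authorship ...122.

Answer: 2 4 3 4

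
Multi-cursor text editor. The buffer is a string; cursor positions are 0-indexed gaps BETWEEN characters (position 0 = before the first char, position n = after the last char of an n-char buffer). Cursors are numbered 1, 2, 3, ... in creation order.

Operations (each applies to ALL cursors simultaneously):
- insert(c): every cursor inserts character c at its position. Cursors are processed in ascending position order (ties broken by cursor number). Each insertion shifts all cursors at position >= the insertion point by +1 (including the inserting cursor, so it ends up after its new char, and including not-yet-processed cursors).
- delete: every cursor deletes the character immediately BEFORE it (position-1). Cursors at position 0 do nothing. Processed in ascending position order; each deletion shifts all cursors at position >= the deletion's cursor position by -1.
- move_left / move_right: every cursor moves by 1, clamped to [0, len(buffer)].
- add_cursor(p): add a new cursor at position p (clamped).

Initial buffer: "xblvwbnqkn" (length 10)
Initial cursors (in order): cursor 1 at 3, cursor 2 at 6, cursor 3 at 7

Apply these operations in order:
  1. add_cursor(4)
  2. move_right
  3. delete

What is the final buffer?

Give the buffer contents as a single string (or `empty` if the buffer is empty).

Answer: xblbkn

Derivation:
After op 1 (add_cursor(4)): buffer="xblvwbnqkn" (len 10), cursors c1@3 c4@4 c2@6 c3@7, authorship ..........
After op 2 (move_right): buffer="xblvwbnqkn" (len 10), cursors c1@4 c4@5 c2@7 c3@8, authorship ..........
After op 3 (delete): buffer="xblbkn" (len 6), cursors c1@3 c4@3 c2@4 c3@4, authorship ......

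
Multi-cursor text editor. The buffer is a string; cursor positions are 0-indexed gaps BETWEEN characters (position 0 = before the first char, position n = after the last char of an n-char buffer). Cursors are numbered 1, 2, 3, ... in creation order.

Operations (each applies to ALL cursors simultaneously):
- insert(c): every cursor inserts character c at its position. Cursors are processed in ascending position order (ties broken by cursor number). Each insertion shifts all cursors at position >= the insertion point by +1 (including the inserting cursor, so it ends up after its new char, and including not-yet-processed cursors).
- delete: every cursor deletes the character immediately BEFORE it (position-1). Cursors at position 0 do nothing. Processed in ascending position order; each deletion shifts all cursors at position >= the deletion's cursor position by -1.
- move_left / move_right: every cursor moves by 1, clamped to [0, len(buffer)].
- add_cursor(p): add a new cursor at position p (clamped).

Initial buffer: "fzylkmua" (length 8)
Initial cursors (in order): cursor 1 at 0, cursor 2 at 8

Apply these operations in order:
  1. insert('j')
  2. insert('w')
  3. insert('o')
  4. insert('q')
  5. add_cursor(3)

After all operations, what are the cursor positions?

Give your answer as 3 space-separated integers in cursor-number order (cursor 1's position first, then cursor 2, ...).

After op 1 (insert('j')): buffer="jfzylkmuaj" (len 10), cursors c1@1 c2@10, authorship 1........2
After op 2 (insert('w')): buffer="jwfzylkmuajw" (len 12), cursors c1@2 c2@12, authorship 11........22
After op 3 (insert('o')): buffer="jwofzylkmuajwo" (len 14), cursors c1@3 c2@14, authorship 111........222
After op 4 (insert('q')): buffer="jwoqfzylkmuajwoq" (len 16), cursors c1@4 c2@16, authorship 1111........2222
After op 5 (add_cursor(3)): buffer="jwoqfzylkmuajwoq" (len 16), cursors c3@3 c1@4 c2@16, authorship 1111........2222

Answer: 4 16 3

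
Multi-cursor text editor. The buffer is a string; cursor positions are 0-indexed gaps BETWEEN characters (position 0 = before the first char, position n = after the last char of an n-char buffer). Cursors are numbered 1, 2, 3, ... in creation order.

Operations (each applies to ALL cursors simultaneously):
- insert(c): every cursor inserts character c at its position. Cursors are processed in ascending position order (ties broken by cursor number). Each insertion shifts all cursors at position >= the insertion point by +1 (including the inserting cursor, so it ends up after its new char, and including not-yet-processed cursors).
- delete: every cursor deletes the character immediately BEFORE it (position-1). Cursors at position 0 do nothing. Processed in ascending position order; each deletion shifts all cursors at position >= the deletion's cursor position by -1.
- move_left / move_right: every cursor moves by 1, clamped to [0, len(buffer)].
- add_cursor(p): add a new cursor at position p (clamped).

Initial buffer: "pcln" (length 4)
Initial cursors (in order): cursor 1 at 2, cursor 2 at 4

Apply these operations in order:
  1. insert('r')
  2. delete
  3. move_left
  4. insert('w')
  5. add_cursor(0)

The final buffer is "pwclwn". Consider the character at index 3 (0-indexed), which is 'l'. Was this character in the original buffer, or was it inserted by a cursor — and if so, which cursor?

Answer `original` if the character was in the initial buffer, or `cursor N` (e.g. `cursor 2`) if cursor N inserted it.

After op 1 (insert('r')): buffer="pcrlnr" (len 6), cursors c1@3 c2@6, authorship ..1..2
After op 2 (delete): buffer="pcln" (len 4), cursors c1@2 c2@4, authorship ....
After op 3 (move_left): buffer="pcln" (len 4), cursors c1@1 c2@3, authorship ....
After op 4 (insert('w')): buffer="pwclwn" (len 6), cursors c1@2 c2@5, authorship .1..2.
After op 5 (add_cursor(0)): buffer="pwclwn" (len 6), cursors c3@0 c1@2 c2@5, authorship .1..2.
Authorship (.=original, N=cursor N): . 1 . . 2 .
Index 3: author = original

Answer: original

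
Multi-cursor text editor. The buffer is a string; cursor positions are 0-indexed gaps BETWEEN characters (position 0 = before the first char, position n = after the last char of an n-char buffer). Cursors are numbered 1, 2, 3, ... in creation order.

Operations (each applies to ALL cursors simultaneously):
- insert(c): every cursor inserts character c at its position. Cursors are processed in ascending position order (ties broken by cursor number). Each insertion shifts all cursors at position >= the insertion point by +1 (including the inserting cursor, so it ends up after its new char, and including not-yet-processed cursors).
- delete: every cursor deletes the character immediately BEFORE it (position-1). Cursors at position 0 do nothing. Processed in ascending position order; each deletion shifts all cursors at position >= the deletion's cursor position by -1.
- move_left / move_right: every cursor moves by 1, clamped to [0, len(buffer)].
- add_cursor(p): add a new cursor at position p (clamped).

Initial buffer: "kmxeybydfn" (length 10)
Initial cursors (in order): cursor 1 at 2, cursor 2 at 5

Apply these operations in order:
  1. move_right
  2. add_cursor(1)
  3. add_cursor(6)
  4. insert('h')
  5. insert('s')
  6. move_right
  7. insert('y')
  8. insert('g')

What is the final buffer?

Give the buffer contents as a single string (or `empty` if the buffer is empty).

Answer: khsmygxhseygybhhssyyyggdfn

Derivation:
After op 1 (move_right): buffer="kmxeybydfn" (len 10), cursors c1@3 c2@6, authorship ..........
After op 2 (add_cursor(1)): buffer="kmxeybydfn" (len 10), cursors c3@1 c1@3 c2@6, authorship ..........
After op 3 (add_cursor(6)): buffer="kmxeybydfn" (len 10), cursors c3@1 c1@3 c2@6 c4@6, authorship ..........
After op 4 (insert('h')): buffer="khmxheybhhydfn" (len 14), cursors c3@2 c1@5 c2@10 c4@10, authorship .3..1...24....
After op 5 (insert('s')): buffer="khsmxhseybhhssydfn" (len 18), cursors c3@3 c1@7 c2@14 c4@14, authorship .33..11...2424....
After op 6 (move_right): buffer="khsmxhseybhhssydfn" (len 18), cursors c3@4 c1@8 c2@15 c4@15, authorship .33..11...2424....
After op 7 (insert('y')): buffer="khsmyxhseyybhhssyyydfn" (len 22), cursors c3@5 c1@10 c2@19 c4@19, authorship .33.3.11.1..2424.24...
After op 8 (insert('g')): buffer="khsmygxhseygybhhssyyyggdfn" (len 26), cursors c3@6 c1@12 c2@23 c4@23, authorship .33.33.11.11..2424.2424...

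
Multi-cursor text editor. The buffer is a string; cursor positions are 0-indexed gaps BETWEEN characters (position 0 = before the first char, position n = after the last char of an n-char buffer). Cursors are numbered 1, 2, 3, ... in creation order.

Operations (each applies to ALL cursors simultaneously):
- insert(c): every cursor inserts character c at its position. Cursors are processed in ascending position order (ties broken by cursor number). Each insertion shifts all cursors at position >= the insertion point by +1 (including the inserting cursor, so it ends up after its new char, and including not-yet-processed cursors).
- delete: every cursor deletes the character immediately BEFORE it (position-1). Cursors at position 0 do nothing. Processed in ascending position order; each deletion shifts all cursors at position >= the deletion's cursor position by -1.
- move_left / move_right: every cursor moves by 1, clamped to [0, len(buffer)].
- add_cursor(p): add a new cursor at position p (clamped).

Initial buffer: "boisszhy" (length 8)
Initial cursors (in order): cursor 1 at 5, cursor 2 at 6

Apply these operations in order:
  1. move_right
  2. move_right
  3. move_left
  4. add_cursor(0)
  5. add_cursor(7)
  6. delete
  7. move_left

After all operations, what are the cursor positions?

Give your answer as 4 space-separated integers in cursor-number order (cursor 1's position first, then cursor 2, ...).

Answer: 3 3 0 3

Derivation:
After op 1 (move_right): buffer="boisszhy" (len 8), cursors c1@6 c2@7, authorship ........
After op 2 (move_right): buffer="boisszhy" (len 8), cursors c1@7 c2@8, authorship ........
After op 3 (move_left): buffer="boisszhy" (len 8), cursors c1@6 c2@7, authorship ........
After op 4 (add_cursor(0)): buffer="boisszhy" (len 8), cursors c3@0 c1@6 c2@7, authorship ........
After op 5 (add_cursor(7)): buffer="boisszhy" (len 8), cursors c3@0 c1@6 c2@7 c4@7, authorship ........
After op 6 (delete): buffer="boisy" (len 5), cursors c3@0 c1@4 c2@4 c4@4, authorship .....
After op 7 (move_left): buffer="boisy" (len 5), cursors c3@0 c1@3 c2@3 c4@3, authorship .....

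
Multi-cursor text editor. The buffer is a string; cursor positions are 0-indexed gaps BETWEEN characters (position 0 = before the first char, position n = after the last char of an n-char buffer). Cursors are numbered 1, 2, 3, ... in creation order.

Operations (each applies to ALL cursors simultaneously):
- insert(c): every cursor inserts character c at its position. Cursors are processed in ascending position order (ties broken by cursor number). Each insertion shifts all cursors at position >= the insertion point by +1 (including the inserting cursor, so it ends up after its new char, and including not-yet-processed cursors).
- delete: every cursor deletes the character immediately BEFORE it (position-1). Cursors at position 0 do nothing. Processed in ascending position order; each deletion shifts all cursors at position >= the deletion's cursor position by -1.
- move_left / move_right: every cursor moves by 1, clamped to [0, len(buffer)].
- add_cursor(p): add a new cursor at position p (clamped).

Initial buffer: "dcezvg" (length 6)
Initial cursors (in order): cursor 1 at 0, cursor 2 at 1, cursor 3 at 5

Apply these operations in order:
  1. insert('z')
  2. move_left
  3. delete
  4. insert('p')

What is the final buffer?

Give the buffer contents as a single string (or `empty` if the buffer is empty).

Answer: pzpzcezpzg

Derivation:
After op 1 (insert('z')): buffer="zdzcezvzg" (len 9), cursors c1@1 c2@3 c3@8, authorship 1.2....3.
After op 2 (move_left): buffer="zdzcezvzg" (len 9), cursors c1@0 c2@2 c3@7, authorship 1.2....3.
After op 3 (delete): buffer="zzcezzg" (len 7), cursors c1@0 c2@1 c3@5, authorship 12...3.
After op 4 (insert('p')): buffer="pzpzcezpzg" (len 10), cursors c1@1 c2@3 c3@8, authorship 1122...33.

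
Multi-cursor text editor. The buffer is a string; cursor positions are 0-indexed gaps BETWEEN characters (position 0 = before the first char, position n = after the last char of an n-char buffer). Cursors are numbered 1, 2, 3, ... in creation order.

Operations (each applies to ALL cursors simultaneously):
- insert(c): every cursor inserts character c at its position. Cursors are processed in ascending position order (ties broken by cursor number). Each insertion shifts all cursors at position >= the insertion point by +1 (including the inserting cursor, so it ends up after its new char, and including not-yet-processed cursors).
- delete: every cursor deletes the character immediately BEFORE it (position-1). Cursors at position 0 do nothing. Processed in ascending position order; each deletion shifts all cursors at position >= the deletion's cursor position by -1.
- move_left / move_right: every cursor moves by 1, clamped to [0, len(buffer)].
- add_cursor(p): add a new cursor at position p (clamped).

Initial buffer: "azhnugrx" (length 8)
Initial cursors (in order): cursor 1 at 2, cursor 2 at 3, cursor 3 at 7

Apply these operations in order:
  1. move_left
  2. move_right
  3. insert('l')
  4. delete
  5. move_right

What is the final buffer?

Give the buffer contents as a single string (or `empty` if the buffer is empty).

After op 1 (move_left): buffer="azhnugrx" (len 8), cursors c1@1 c2@2 c3@6, authorship ........
After op 2 (move_right): buffer="azhnugrx" (len 8), cursors c1@2 c2@3 c3@7, authorship ........
After op 3 (insert('l')): buffer="azlhlnugrlx" (len 11), cursors c1@3 c2@5 c3@10, authorship ..1.2....3.
After op 4 (delete): buffer="azhnugrx" (len 8), cursors c1@2 c2@3 c3@7, authorship ........
After op 5 (move_right): buffer="azhnugrx" (len 8), cursors c1@3 c2@4 c3@8, authorship ........

Answer: azhnugrx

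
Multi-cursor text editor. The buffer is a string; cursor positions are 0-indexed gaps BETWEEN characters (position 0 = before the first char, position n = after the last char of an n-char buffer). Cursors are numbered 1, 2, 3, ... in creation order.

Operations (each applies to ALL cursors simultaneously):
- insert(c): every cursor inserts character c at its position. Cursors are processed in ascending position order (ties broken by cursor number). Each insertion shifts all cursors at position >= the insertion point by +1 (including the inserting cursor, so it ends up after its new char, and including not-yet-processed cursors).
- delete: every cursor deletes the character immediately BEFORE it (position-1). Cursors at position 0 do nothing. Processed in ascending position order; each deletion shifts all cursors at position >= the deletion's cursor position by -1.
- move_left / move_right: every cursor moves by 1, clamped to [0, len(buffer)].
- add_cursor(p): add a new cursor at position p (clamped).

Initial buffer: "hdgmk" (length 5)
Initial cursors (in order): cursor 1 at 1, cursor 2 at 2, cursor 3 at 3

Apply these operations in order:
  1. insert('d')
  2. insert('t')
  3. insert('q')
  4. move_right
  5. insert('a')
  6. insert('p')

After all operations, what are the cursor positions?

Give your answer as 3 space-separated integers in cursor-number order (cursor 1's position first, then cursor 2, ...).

Answer: 7 13 19

Derivation:
After op 1 (insert('d')): buffer="hdddgdmk" (len 8), cursors c1@2 c2@4 c3@6, authorship .1.2.3..
After op 2 (insert('t')): buffer="hdtddtgdtmk" (len 11), cursors c1@3 c2@6 c3@9, authorship .11.22.33..
After op 3 (insert('q')): buffer="hdtqddtqgdtqmk" (len 14), cursors c1@4 c2@8 c3@12, authorship .111.222.333..
After op 4 (move_right): buffer="hdtqddtqgdtqmk" (len 14), cursors c1@5 c2@9 c3@13, authorship .111.222.333..
After op 5 (insert('a')): buffer="hdtqdadtqgadtqmak" (len 17), cursors c1@6 c2@11 c3@16, authorship .111.1222.2333.3.
After op 6 (insert('p')): buffer="hdtqdapdtqgapdtqmapk" (len 20), cursors c1@7 c2@13 c3@19, authorship .111.11222.22333.33.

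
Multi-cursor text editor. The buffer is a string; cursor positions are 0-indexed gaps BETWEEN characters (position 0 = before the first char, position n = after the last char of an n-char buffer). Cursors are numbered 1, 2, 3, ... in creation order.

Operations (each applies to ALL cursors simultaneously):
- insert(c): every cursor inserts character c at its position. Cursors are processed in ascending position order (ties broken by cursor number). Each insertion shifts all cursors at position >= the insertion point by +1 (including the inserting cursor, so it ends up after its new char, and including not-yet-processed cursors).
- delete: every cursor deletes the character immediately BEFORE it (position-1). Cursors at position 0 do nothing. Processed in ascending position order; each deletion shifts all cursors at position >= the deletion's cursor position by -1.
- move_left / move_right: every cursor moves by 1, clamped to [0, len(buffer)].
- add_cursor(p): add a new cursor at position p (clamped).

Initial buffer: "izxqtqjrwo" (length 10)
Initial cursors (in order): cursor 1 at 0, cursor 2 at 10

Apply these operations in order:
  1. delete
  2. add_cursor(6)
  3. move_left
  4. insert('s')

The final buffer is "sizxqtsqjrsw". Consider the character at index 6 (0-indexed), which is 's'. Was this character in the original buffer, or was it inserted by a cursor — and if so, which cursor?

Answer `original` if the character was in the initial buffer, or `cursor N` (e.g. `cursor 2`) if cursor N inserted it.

Answer: cursor 3

Derivation:
After op 1 (delete): buffer="izxqtqjrw" (len 9), cursors c1@0 c2@9, authorship .........
After op 2 (add_cursor(6)): buffer="izxqtqjrw" (len 9), cursors c1@0 c3@6 c2@9, authorship .........
After op 3 (move_left): buffer="izxqtqjrw" (len 9), cursors c1@0 c3@5 c2@8, authorship .........
After op 4 (insert('s')): buffer="sizxqtsqjrsw" (len 12), cursors c1@1 c3@7 c2@11, authorship 1.....3...2.
Authorship (.=original, N=cursor N): 1 . . . . . 3 . . . 2 .
Index 6: author = 3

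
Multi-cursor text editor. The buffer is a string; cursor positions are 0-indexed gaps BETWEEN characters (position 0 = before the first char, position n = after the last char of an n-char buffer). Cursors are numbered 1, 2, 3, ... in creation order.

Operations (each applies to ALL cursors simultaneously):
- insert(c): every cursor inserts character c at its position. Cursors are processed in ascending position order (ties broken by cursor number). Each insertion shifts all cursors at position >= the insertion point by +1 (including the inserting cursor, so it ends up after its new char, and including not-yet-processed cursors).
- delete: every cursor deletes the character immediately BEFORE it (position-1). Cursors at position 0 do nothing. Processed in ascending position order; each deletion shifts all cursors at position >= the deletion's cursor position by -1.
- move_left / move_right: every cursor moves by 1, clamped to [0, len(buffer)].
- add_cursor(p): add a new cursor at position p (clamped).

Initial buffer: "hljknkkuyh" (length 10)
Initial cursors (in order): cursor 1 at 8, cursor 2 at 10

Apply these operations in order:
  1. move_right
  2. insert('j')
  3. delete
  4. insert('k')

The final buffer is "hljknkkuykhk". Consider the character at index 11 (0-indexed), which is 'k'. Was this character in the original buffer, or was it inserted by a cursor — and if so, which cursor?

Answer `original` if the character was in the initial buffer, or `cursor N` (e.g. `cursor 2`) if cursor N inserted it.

Answer: cursor 2

Derivation:
After op 1 (move_right): buffer="hljknkkuyh" (len 10), cursors c1@9 c2@10, authorship ..........
After op 2 (insert('j')): buffer="hljknkkuyjhj" (len 12), cursors c1@10 c2@12, authorship .........1.2
After op 3 (delete): buffer="hljknkkuyh" (len 10), cursors c1@9 c2@10, authorship ..........
After op 4 (insert('k')): buffer="hljknkkuykhk" (len 12), cursors c1@10 c2@12, authorship .........1.2
Authorship (.=original, N=cursor N): . . . . . . . . . 1 . 2
Index 11: author = 2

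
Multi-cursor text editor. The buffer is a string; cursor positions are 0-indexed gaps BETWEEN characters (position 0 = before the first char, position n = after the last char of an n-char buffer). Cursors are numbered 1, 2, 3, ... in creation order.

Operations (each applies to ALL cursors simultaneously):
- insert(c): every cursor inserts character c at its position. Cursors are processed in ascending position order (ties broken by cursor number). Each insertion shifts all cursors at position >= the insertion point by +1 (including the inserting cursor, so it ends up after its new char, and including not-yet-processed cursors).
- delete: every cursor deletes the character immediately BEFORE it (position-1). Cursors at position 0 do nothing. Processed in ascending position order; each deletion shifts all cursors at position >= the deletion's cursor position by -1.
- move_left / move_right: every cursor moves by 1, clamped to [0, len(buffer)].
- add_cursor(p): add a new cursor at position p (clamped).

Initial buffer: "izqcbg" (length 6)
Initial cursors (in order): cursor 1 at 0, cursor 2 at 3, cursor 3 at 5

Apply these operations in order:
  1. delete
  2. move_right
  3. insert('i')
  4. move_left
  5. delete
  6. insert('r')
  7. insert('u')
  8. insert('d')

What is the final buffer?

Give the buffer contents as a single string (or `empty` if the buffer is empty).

Answer: rudizrudirudi

Derivation:
After op 1 (delete): buffer="izcg" (len 4), cursors c1@0 c2@2 c3@3, authorship ....
After op 2 (move_right): buffer="izcg" (len 4), cursors c1@1 c2@3 c3@4, authorship ....
After op 3 (insert('i')): buffer="iizcigi" (len 7), cursors c1@2 c2@5 c3@7, authorship .1..2.3
After op 4 (move_left): buffer="iizcigi" (len 7), cursors c1@1 c2@4 c3@6, authorship .1..2.3
After op 5 (delete): buffer="izii" (len 4), cursors c1@0 c2@2 c3@3, authorship 1.23
After op 6 (insert('r')): buffer="rizriri" (len 7), cursors c1@1 c2@4 c3@6, authorship 11.2233
After op 7 (insert('u')): buffer="ruizruirui" (len 10), cursors c1@2 c2@6 c3@9, authorship 111.222333
After op 8 (insert('d')): buffer="rudizrudirudi" (len 13), cursors c1@3 c2@8 c3@12, authorship 1111.22223333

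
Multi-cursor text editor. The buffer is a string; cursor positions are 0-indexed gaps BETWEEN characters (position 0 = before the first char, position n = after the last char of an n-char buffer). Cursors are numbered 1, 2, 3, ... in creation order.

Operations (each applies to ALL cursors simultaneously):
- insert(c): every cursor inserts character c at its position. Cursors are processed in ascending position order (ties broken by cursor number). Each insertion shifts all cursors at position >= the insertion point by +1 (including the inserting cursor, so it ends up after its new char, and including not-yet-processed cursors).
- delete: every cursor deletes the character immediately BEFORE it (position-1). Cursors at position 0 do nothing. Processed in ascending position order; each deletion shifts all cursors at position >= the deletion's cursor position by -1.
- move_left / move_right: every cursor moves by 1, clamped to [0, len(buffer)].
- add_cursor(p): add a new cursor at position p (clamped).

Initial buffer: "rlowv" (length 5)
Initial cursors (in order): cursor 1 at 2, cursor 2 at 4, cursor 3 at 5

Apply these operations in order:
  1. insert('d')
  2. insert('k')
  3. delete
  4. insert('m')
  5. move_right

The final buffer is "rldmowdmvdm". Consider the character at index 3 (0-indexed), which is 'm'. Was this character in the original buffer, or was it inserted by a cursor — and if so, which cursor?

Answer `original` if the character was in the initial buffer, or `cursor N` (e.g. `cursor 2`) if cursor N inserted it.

Answer: cursor 1

Derivation:
After op 1 (insert('d')): buffer="rldowdvd" (len 8), cursors c1@3 c2@6 c3@8, authorship ..1..2.3
After op 2 (insert('k')): buffer="rldkowdkvdk" (len 11), cursors c1@4 c2@8 c3@11, authorship ..11..22.33
After op 3 (delete): buffer="rldowdvd" (len 8), cursors c1@3 c2@6 c3@8, authorship ..1..2.3
After op 4 (insert('m')): buffer="rldmowdmvdm" (len 11), cursors c1@4 c2@8 c3@11, authorship ..11..22.33
After op 5 (move_right): buffer="rldmowdmvdm" (len 11), cursors c1@5 c2@9 c3@11, authorship ..11..22.33
Authorship (.=original, N=cursor N): . . 1 1 . . 2 2 . 3 3
Index 3: author = 1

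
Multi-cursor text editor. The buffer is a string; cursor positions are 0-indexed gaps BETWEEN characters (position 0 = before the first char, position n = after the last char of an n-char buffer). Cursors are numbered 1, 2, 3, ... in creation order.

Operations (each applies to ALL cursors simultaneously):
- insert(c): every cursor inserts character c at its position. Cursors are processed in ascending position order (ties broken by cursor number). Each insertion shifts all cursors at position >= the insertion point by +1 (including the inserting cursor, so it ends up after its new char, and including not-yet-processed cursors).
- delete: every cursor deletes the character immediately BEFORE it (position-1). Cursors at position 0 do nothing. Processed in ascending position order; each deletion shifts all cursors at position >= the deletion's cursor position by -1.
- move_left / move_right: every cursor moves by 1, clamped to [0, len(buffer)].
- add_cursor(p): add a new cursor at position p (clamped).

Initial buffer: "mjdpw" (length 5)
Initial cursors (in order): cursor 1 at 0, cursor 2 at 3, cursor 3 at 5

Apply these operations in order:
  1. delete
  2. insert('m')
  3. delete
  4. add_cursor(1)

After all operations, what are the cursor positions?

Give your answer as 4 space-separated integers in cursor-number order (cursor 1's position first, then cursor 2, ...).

After op 1 (delete): buffer="mjp" (len 3), cursors c1@0 c2@2 c3@3, authorship ...
After op 2 (insert('m')): buffer="mmjmpm" (len 6), cursors c1@1 c2@4 c3@6, authorship 1..2.3
After op 3 (delete): buffer="mjp" (len 3), cursors c1@0 c2@2 c3@3, authorship ...
After op 4 (add_cursor(1)): buffer="mjp" (len 3), cursors c1@0 c4@1 c2@2 c3@3, authorship ...

Answer: 0 2 3 1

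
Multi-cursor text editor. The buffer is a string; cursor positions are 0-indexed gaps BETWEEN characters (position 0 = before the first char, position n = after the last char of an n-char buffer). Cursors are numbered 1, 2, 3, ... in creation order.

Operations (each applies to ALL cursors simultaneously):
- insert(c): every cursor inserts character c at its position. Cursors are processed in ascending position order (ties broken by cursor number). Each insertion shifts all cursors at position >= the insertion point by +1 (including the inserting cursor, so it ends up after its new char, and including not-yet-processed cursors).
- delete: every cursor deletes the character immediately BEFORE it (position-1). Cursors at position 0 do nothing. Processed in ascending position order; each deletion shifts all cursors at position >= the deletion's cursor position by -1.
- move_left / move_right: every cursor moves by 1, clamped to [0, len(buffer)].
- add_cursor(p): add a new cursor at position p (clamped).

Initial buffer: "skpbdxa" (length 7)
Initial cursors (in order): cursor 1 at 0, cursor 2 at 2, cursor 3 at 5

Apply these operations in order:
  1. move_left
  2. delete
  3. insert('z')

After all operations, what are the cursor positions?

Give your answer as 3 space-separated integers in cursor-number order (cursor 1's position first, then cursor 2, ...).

After op 1 (move_left): buffer="skpbdxa" (len 7), cursors c1@0 c2@1 c3@4, authorship .......
After op 2 (delete): buffer="kpdxa" (len 5), cursors c1@0 c2@0 c3@2, authorship .....
After op 3 (insert('z')): buffer="zzkpzdxa" (len 8), cursors c1@2 c2@2 c3@5, authorship 12..3...

Answer: 2 2 5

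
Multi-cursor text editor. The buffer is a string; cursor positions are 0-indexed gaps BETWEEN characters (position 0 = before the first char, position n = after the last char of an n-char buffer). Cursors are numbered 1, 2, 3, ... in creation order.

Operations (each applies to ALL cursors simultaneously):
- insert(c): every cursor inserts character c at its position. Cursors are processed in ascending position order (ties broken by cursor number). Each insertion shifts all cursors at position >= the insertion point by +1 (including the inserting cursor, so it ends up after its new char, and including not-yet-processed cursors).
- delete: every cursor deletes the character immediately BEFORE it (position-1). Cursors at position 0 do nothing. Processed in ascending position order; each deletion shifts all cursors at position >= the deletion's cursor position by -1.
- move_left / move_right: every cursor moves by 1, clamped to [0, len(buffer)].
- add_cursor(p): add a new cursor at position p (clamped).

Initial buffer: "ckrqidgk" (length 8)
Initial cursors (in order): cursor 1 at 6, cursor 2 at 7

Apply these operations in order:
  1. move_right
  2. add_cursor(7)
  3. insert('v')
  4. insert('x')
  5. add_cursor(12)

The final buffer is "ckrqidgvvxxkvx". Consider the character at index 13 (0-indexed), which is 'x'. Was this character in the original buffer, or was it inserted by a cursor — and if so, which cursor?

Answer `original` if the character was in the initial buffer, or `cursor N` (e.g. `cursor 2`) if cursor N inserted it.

After op 1 (move_right): buffer="ckrqidgk" (len 8), cursors c1@7 c2@8, authorship ........
After op 2 (add_cursor(7)): buffer="ckrqidgk" (len 8), cursors c1@7 c3@7 c2@8, authorship ........
After op 3 (insert('v')): buffer="ckrqidgvvkv" (len 11), cursors c1@9 c3@9 c2@11, authorship .......13.2
After op 4 (insert('x')): buffer="ckrqidgvvxxkvx" (len 14), cursors c1@11 c3@11 c2@14, authorship .......1313.22
After op 5 (add_cursor(12)): buffer="ckrqidgvvxxkvx" (len 14), cursors c1@11 c3@11 c4@12 c2@14, authorship .......1313.22
Authorship (.=original, N=cursor N): . . . . . . . 1 3 1 3 . 2 2
Index 13: author = 2

Answer: cursor 2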